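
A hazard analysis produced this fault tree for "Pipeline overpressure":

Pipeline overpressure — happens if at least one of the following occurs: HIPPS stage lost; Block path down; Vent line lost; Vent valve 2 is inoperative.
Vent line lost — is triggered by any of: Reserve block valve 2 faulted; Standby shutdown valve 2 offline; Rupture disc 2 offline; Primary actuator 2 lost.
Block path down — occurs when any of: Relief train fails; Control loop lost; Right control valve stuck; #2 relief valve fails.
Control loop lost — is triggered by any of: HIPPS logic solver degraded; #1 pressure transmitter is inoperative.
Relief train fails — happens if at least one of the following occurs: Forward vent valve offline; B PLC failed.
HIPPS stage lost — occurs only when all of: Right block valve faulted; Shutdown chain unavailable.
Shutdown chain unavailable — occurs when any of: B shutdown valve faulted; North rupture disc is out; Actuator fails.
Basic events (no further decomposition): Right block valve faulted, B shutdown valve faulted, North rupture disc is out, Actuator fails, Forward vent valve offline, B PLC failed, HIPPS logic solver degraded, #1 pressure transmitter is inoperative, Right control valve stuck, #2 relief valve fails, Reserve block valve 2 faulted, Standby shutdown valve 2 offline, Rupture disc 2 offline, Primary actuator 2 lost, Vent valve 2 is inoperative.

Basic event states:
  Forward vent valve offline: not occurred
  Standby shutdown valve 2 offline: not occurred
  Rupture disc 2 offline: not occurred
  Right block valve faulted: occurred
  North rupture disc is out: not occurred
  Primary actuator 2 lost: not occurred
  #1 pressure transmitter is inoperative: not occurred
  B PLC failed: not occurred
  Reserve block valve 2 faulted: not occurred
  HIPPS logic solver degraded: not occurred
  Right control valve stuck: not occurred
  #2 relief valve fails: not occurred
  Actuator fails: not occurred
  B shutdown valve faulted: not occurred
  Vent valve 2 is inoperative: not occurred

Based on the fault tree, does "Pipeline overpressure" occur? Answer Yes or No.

Shutdown chain unavailable [OR]: B shutdown valve faulted=not, North rupture disc is out=not, Actuator fails=not → no input occurs → does not occur.
HIPPS stage lost [AND]: Right block valve faulted=occurs, Shutdown chain unavailable=not → not all inputs occur → does not occur.
Relief train fails [OR]: Forward vent valve offline=not, B PLC failed=not → no input occurs → does not occur.
Control loop lost [OR]: HIPPS logic solver degraded=not, #1 pressure transmitter is inoperative=not → no input occurs → does not occur.
Block path down [OR]: Relief train fails=not, Control loop lost=not, Right control valve stuck=not, #2 relief valve fails=not → no input occurs → does not occur.
Vent line lost [OR]: Reserve block valve 2 faulted=not, Standby shutdown valve 2 offline=not, Rupture disc 2 offline=not, Primary actuator 2 lost=not → no input occurs → does not occur.
Pipeline overpressure [OR]: HIPPS stage lost=not, Block path down=not, Vent line lost=not, Vent valve 2 is inoperative=not → no input occurs → does not occur.

No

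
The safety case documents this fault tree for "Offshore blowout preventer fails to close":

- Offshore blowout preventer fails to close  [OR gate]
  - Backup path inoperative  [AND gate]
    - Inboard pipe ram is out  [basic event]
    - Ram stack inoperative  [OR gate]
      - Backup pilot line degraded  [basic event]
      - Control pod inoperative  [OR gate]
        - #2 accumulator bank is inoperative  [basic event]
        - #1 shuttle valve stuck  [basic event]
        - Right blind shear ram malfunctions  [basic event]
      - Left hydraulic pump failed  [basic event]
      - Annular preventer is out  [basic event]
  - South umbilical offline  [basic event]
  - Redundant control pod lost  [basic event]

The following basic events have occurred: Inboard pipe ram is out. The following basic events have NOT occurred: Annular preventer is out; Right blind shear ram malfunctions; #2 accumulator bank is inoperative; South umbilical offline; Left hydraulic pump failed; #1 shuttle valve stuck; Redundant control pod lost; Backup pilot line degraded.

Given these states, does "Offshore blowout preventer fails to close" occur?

Control pod inoperative [OR]: #2 accumulator bank is inoperative=not, #1 shuttle valve stuck=not, Right blind shear ram malfunctions=not → no input occurs → does not occur.
Ram stack inoperative [OR]: Backup pilot line degraded=not, Control pod inoperative=not, Left hydraulic pump failed=not, Annular preventer is out=not → no input occurs → does not occur.
Backup path inoperative [AND]: Inboard pipe ram is out=occurs, Ram stack inoperative=not → not all inputs occur → does not occur.
Offshore blowout preventer fails to close [OR]: Backup path inoperative=not, South umbilical offline=not, Redundant control pod lost=not → no input occurs → does not occur.

No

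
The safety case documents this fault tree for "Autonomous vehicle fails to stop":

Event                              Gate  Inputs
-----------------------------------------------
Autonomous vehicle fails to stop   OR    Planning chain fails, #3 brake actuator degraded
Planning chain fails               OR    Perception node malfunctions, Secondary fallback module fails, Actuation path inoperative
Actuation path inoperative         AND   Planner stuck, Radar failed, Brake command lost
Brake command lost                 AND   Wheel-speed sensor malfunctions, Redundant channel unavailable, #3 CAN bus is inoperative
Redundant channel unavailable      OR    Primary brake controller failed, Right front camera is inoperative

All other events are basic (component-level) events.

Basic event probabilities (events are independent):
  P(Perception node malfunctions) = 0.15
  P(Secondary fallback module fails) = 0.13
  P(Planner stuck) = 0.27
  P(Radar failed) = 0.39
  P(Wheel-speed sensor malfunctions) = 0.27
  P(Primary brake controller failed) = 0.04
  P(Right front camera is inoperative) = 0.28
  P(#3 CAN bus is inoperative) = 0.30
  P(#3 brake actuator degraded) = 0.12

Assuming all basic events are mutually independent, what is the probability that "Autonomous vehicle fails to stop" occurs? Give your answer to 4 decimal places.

P(Redundant channel unavailable) [OR] = 1 − (1−0.04) × (1−0.28) = 0.308800
P(Brake command lost) [AND] = 0.27 × 0.308800 × 0.30 = 0.025013
P(Actuation path inoperative) [AND] = 0.27 × 0.39 × 0.025013 = 0.002634
P(Planning chain fails) [OR] = 1 − (1−0.15) × (1−0.13) × (1−0.002634) = 0.262448
P(Autonomous vehicle fails to stop) [OR] = 1 − (1−0.262448) × (1−0.12) = 0.350954
Rounded to 4 decimal places: P(Autonomous vehicle fails to stop) ≈ 0.3510.

0.3510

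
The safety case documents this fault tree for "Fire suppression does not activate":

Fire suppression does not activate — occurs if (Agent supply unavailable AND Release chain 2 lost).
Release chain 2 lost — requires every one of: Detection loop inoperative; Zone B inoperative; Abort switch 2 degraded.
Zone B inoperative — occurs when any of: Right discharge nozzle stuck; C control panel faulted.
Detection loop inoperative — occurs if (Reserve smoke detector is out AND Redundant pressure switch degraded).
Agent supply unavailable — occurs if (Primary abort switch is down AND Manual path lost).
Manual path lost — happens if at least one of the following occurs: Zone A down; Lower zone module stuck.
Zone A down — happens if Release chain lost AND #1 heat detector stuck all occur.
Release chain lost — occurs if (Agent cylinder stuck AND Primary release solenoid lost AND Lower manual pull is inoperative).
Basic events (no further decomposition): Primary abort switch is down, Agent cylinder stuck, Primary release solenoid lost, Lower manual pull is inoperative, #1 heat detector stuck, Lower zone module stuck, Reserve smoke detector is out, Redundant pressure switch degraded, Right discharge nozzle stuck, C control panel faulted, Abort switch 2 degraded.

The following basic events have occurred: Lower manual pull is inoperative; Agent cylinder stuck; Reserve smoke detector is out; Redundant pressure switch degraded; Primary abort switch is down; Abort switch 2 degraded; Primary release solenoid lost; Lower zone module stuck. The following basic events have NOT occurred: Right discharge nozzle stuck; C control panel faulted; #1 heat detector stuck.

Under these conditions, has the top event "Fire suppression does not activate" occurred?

No

Release chain lost [AND]: Agent cylinder stuck=occurs, Primary release solenoid lost=occurs, Lower manual pull is inoperative=occurs → all inputs occur → occurs.
Zone A down [AND]: Release chain lost=occurs, #1 heat detector stuck=not → not all inputs occur → does not occur.
Manual path lost [OR]: Zone A down=not, Lower zone module stuck=occurs → at least one input occurs → occurs.
Agent supply unavailable [AND]: Primary abort switch is down=occurs, Manual path lost=occurs → all inputs occur → occurs.
Detection loop inoperative [AND]: Reserve smoke detector is out=occurs, Redundant pressure switch degraded=occurs → all inputs occur → occurs.
Zone B inoperative [OR]: Right discharge nozzle stuck=not, C control panel faulted=not → no input occurs → does not occur.
Release chain 2 lost [AND]: Detection loop inoperative=occurs, Zone B inoperative=not, Abort switch 2 degraded=occurs → not all inputs occur → does not occur.
Fire suppression does not activate [AND]: Agent supply unavailable=occurs, Release chain 2 lost=not → not all inputs occur → does not occur.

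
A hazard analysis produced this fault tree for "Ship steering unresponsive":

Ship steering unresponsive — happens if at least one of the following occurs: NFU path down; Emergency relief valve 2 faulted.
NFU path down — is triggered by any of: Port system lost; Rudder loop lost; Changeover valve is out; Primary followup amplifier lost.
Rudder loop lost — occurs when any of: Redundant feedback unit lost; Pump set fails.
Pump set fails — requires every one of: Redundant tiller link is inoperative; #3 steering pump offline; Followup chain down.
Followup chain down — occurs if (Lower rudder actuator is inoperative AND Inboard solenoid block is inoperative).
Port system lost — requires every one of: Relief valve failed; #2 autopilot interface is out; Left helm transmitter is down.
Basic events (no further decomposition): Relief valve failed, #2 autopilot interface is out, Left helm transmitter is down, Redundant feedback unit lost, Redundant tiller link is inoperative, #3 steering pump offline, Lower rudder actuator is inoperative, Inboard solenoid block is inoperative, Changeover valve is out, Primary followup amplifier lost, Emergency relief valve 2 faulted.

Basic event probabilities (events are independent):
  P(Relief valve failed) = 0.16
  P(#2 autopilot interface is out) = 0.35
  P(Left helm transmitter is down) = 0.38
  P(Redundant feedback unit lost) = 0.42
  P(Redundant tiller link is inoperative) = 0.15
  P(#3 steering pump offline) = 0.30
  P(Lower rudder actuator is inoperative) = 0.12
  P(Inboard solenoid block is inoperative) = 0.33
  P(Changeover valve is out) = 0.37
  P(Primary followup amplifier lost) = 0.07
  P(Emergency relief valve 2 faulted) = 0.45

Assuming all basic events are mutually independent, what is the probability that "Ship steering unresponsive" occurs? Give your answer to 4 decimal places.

0.8174

P(Port system lost) [AND] = 0.16 × 0.35 × 0.38 = 0.021280
P(Followup chain down) [AND] = 0.12 × 0.33 = 0.039600
P(Pump set fails) [AND] = 0.15 × 0.30 × 0.039600 = 0.001782
P(Rudder loop lost) [OR] = 1 − (1−0.42) × (1−0.001782) = 0.421034
P(NFU path down) [OR] = 1 − (1−0.021280) × (1−0.421034) × (1−0.37) × (1−0.07) = 0.668002
P(Ship steering unresponsive) [OR] = 1 − (1−0.668002) × (1−0.45) = 0.817401
Rounded to 4 decimal places: P(Ship steering unresponsive) ≈ 0.8174.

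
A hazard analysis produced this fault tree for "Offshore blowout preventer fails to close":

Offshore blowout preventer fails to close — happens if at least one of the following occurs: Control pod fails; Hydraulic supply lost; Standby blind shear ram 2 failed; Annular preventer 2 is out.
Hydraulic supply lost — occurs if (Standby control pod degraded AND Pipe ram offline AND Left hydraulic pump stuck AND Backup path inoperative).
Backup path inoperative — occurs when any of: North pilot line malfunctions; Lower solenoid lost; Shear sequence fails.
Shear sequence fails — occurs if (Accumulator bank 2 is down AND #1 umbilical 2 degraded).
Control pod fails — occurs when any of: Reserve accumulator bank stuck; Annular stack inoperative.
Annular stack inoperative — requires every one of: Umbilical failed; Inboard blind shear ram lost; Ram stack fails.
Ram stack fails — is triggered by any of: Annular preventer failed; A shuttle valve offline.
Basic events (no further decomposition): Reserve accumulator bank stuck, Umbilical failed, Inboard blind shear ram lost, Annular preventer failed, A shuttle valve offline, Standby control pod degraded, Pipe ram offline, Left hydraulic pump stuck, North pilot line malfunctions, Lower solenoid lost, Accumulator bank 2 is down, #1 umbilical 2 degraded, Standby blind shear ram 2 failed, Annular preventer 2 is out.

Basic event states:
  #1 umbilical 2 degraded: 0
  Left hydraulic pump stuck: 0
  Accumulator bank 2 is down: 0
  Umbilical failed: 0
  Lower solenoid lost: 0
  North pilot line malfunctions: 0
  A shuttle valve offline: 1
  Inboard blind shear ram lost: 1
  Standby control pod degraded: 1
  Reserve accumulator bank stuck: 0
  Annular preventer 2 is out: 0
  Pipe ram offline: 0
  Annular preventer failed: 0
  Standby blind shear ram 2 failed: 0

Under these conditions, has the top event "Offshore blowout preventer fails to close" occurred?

Ram stack fails [OR]: Annular preventer failed=not, A shuttle valve offline=occurs → at least one input occurs → occurs.
Annular stack inoperative [AND]: Umbilical failed=not, Inboard blind shear ram lost=occurs, Ram stack fails=occurs → not all inputs occur → does not occur.
Control pod fails [OR]: Reserve accumulator bank stuck=not, Annular stack inoperative=not → no input occurs → does not occur.
Shear sequence fails [AND]: Accumulator bank 2 is down=not, #1 umbilical 2 degraded=not → not all inputs occur → does not occur.
Backup path inoperative [OR]: North pilot line malfunctions=not, Lower solenoid lost=not, Shear sequence fails=not → no input occurs → does not occur.
Hydraulic supply lost [AND]: Standby control pod degraded=occurs, Pipe ram offline=not, Left hydraulic pump stuck=not, Backup path inoperative=not → not all inputs occur → does not occur.
Offshore blowout preventer fails to close [OR]: Control pod fails=not, Hydraulic supply lost=not, Standby blind shear ram 2 failed=not, Annular preventer 2 is out=not → no input occurs → does not occur.

No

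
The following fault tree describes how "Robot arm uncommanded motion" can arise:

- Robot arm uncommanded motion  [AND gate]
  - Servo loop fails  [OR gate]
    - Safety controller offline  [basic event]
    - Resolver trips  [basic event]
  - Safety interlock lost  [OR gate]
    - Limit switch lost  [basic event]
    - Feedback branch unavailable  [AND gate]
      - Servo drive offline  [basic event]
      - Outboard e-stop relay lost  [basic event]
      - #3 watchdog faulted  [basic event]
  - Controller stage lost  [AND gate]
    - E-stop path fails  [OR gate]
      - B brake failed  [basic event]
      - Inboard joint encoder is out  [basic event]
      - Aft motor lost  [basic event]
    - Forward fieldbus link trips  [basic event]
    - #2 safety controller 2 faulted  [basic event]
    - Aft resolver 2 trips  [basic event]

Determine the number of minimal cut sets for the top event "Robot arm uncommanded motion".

Servo loop fails [OR]: union of children's cut sets → 2 cut set(s).
Feedback branch unavailable [AND]: one cut set from each child combined → 1 × 1 × 1 = 1 cut set(s).
Safety interlock lost [OR]: union of children's cut sets → 2 cut set(s).
E-stop path fails [OR]: union of children's cut sets → 3 cut set(s).
Controller stage lost [AND]: one cut set from each child combined → 3 × 1 × 1 × 1 = 3 cut set(s).
Robot arm uncommanded motion [AND]: one cut set from each child combined → 2 × 2 × 3 = 12 cut set(s).

12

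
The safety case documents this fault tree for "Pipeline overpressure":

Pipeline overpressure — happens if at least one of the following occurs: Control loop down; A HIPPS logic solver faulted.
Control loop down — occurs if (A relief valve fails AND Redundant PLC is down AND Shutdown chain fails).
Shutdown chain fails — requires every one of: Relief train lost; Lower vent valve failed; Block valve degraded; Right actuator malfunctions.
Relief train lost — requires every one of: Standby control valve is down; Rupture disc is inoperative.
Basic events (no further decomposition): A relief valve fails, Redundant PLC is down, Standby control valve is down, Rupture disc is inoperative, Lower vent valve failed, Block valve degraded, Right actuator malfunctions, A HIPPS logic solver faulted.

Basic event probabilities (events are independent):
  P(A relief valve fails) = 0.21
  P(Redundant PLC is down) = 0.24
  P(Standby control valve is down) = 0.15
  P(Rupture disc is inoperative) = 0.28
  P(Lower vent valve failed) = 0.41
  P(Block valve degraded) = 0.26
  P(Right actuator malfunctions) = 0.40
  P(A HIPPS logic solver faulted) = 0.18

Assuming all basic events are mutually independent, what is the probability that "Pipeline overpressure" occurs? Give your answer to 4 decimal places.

P(Relief train lost) [AND] = 0.15 × 0.28 = 0.042000
P(Shutdown chain fails) [AND] = 0.042000 × 0.41 × 0.26 × 0.40 = 0.001791
P(Control loop down) [AND] = 0.21 × 0.24 × 0.001791 = 0.000090
P(Pipeline overpressure) [OR] = 1 − (1−0.000090) × (1−0.18) = 0.180074
Rounded to 4 decimal places: P(Pipeline overpressure) ≈ 0.1801.

0.1801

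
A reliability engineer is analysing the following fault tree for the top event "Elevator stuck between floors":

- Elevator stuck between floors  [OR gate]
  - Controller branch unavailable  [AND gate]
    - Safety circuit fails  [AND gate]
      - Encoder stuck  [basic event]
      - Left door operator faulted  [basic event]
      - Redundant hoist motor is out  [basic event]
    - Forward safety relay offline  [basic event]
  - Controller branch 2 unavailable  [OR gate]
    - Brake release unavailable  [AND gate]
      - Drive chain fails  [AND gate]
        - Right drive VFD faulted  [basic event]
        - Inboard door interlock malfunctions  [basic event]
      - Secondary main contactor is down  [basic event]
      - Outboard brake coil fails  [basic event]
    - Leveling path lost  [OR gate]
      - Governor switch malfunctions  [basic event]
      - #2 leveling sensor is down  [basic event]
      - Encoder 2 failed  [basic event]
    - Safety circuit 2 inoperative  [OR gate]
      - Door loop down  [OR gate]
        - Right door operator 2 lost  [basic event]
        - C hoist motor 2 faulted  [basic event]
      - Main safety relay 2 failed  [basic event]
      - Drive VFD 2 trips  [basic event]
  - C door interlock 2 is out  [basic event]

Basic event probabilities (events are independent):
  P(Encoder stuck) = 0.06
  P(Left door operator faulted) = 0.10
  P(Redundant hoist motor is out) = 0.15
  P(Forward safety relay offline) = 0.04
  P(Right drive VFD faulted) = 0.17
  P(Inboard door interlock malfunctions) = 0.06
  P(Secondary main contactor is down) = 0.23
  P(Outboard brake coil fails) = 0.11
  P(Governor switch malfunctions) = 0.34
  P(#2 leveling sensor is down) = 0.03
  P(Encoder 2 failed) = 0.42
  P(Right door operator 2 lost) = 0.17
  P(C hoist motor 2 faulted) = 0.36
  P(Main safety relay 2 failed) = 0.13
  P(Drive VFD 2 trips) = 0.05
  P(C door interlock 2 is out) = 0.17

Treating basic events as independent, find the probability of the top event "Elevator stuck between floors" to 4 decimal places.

P(Safety circuit fails) [AND] = 0.06 × 0.10 × 0.15 = 0.000900
P(Controller branch unavailable) [AND] = 0.000900 × 0.04 = 0.000036
P(Drive chain fails) [AND] = 0.17 × 0.06 = 0.010200
P(Brake release unavailable) [AND] = 0.010200 × 0.23 × 0.11 = 0.000258
P(Leveling path lost) [OR] = 1 − (1−0.34) × (1−0.03) × (1−0.42) = 0.628684
P(Door loop down) [OR] = 1 − (1−0.17) × (1−0.36) = 0.468800
P(Safety circuit 2 inoperative) [OR] = 1 − (1−0.468800) × (1−0.13) × (1−0.05) = 0.560963
P(Controller branch 2 unavailable) [OR] = 1 − (1−0.000258) × (1−0.628684) × (1−0.560963) = 0.837021
P(Elevator stuck between floors) [OR] = 1 − (1−0.000036) × (1−0.837021) × (1−0.17) = 0.864732
Rounded to 4 decimal places: P(Elevator stuck between floors) ≈ 0.8647.

0.8647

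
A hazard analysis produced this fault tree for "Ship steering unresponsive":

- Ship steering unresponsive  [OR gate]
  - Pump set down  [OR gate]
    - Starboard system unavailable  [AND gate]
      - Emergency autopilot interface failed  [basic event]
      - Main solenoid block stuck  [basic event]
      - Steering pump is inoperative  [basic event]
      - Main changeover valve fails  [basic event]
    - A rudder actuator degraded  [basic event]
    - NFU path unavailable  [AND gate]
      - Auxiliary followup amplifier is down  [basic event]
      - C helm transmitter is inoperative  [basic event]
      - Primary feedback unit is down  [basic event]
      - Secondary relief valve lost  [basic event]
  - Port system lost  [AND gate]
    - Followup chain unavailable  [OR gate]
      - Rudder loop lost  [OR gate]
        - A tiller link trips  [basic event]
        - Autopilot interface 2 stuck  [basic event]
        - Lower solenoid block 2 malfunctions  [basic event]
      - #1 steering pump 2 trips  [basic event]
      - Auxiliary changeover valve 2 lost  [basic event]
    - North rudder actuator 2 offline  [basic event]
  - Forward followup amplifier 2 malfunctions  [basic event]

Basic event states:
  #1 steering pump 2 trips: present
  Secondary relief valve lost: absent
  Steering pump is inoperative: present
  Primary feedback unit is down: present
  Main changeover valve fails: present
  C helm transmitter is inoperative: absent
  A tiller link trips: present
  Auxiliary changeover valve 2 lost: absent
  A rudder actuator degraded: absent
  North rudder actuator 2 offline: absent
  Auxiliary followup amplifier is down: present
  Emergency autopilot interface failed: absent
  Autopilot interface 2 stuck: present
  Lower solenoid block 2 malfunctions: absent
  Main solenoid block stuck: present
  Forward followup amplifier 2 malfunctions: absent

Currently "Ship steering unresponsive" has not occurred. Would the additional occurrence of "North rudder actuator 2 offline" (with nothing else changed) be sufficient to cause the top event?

Counterfactual: set "North rudder actuator 2 offline" to occurred.
Starboard system unavailable [AND]: Emergency autopilot interface failed=not, Main solenoid block stuck=occurs, Steering pump is inoperative=occurs, Main changeover valve fails=occurs → not all inputs occur → does not occur.
NFU path unavailable [AND]: Auxiliary followup amplifier is down=occurs, C helm transmitter is inoperative=not, Primary feedback unit is down=occurs, Secondary relief valve lost=not → not all inputs occur → does not occur.
Pump set down [OR]: Starboard system unavailable=not, A rudder actuator degraded=not, NFU path unavailable=not → no input occurs → does not occur.
Rudder loop lost [OR]: A tiller link trips=occurs, Autopilot interface 2 stuck=occurs, Lower solenoid block 2 malfunctions=not → at least one input occurs → occurs.
Followup chain unavailable [OR]: Rudder loop lost=occurs, #1 steering pump 2 trips=occurs, Auxiliary changeover valve 2 lost=not → at least one input occurs → occurs.
Port system lost [AND]: Followup chain unavailable=occurs, North rudder actuator 2 offline=occurs → all inputs occur → occurs.
Ship steering unresponsive [OR]: Pump set down=not, Port system lost=occurs, Forward followup amplifier 2 malfunctions=not → at least one input occurs → occurs.

Yes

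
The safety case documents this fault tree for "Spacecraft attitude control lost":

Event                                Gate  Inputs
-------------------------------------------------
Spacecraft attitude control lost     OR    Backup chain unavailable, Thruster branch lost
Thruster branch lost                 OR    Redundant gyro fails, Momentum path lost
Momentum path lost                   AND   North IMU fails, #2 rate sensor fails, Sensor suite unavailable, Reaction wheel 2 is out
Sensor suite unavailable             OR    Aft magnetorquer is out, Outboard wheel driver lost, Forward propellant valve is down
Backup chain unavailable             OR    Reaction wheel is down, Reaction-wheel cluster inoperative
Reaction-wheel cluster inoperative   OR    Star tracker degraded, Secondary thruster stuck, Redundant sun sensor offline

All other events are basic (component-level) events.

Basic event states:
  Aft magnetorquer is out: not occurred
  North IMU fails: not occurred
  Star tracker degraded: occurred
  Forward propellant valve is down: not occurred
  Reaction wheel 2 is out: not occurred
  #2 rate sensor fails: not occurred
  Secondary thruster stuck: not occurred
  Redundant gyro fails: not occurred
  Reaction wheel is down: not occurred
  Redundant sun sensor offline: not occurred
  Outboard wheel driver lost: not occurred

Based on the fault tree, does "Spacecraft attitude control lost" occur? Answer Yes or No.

Yes

Reaction-wheel cluster inoperative [OR]: Star tracker degraded=occurs, Secondary thruster stuck=not, Redundant sun sensor offline=not → at least one input occurs → occurs.
Backup chain unavailable [OR]: Reaction wheel is down=not, Reaction-wheel cluster inoperative=occurs → at least one input occurs → occurs.
Sensor suite unavailable [OR]: Aft magnetorquer is out=not, Outboard wheel driver lost=not, Forward propellant valve is down=not → no input occurs → does not occur.
Momentum path lost [AND]: North IMU fails=not, #2 rate sensor fails=not, Sensor suite unavailable=not, Reaction wheel 2 is out=not → not all inputs occur → does not occur.
Thruster branch lost [OR]: Redundant gyro fails=not, Momentum path lost=not → no input occurs → does not occur.
Spacecraft attitude control lost [OR]: Backup chain unavailable=occurs, Thruster branch lost=not → at least one input occurs → occurs.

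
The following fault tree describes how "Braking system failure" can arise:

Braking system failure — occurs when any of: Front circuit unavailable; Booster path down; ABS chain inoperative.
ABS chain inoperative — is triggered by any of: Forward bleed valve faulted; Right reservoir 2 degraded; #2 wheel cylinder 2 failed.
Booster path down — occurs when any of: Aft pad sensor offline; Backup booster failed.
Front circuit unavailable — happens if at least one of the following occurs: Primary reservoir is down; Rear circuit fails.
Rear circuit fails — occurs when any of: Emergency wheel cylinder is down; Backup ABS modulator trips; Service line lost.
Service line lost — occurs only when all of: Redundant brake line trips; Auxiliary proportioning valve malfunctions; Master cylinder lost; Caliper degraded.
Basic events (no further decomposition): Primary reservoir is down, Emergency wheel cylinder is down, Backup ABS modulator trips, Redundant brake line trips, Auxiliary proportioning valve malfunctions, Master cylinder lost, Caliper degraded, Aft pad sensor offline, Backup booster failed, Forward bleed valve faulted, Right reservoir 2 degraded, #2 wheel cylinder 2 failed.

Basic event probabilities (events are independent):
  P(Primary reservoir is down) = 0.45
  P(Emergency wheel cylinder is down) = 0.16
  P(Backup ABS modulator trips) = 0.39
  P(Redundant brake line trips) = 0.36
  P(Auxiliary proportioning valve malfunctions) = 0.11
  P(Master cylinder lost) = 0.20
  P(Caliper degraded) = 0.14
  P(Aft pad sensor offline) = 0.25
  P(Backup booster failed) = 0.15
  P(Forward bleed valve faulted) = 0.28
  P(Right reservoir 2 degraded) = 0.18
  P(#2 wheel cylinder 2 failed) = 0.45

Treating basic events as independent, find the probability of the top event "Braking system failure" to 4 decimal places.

0.9417

P(Service line lost) [AND] = 0.36 × 0.11 × 0.20 × 0.14 = 0.001109
P(Rear circuit fails) [OR] = 1 − (1−0.16) × (1−0.39) × (1−0.001109) = 0.488168
P(Front circuit unavailable) [OR] = 1 − (1−0.45) × (1−0.488168) = 0.718492
P(Booster path down) [OR] = 1 − (1−0.25) × (1−0.15) = 0.362500
P(ABS chain inoperative) [OR] = 1 − (1−0.28) × (1−0.18) × (1−0.45) = 0.675280
P(Braking system failure) [OR] = 1 − (1−0.718492) × (1−0.362500) × (1−0.675280) = 0.941725
Rounded to 4 decimal places: P(Braking system failure) ≈ 0.9417.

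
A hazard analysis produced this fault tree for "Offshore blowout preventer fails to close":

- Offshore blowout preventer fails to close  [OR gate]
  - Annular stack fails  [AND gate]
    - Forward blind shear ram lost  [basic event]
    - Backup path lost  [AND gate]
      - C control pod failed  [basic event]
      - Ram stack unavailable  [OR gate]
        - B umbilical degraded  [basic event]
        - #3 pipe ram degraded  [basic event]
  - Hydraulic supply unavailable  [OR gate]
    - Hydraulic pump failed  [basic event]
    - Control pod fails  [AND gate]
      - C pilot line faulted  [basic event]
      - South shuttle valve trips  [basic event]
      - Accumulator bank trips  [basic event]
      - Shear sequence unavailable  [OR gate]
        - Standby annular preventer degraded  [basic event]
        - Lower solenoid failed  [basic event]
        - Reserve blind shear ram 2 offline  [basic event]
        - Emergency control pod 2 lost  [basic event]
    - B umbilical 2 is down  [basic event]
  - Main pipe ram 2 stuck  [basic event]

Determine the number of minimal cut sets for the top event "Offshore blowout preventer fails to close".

Ram stack unavailable [OR]: union of children's cut sets → 2 cut set(s).
Backup path lost [AND]: one cut set from each child combined → 1 × 2 = 2 cut set(s).
Annular stack fails [AND]: one cut set from each child combined → 1 × 2 = 2 cut set(s).
Shear sequence unavailable [OR]: union of children's cut sets → 4 cut set(s).
Control pod fails [AND]: one cut set from each child combined → 1 × 1 × 1 × 4 = 4 cut set(s).
Hydraulic supply unavailable [OR]: union of children's cut sets → 6 cut set(s).
Offshore blowout preventer fails to close [OR]: union of children's cut sets → 9 cut set(s).
Minimal cut sets: {B umbilical degraded, C control pod failed, Forward blind shear ram lost}; {#3 pipe ram degraded, C control pod failed, Forward blind shear ram lost}; {Hydraulic pump failed}; {Accumulator bank trips, C pilot line faulted, South shuttle valve trips, Standby annular preventer degraded}; {Accumulator bank trips, C pilot line faulted, Lower solenoid failed, South shuttle valve trips}; {Accumulator bank trips, C pilot line faulted, Reserve blind shear ram 2 offline, South shuttle valve trips}; {Accumulator bank trips, C pilot line faulted, Emergency control pod 2 lost, South shuttle valve trips}; {B umbilical 2 is down}; {Main pipe ram 2 stuck}.

9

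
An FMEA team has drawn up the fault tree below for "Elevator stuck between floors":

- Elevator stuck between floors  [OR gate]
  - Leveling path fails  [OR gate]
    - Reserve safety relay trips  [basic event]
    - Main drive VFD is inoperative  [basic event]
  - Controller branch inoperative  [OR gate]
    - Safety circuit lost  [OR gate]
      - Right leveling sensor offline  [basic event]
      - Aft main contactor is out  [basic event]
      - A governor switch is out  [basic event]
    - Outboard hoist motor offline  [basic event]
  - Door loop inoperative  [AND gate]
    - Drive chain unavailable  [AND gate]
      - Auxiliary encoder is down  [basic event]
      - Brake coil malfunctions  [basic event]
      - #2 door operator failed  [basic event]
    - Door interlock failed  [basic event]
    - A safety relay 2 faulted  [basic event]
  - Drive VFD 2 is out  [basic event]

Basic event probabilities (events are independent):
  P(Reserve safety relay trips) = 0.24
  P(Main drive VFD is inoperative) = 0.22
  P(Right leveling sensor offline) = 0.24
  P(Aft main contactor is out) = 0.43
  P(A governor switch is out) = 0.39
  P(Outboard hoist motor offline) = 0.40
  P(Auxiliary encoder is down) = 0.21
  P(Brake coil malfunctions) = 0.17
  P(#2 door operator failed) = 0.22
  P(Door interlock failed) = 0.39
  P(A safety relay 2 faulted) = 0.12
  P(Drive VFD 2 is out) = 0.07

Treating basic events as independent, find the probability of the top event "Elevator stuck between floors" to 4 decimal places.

P(Leveling path fails) [OR] = 1 − (1−0.24) × (1−0.22) = 0.407200
P(Safety circuit lost) [OR] = 1 − (1−0.24) × (1−0.43) × (1−0.39) = 0.735748
P(Controller branch inoperative) [OR] = 1 − (1−0.735748) × (1−0.40) = 0.841449
P(Drive chain unavailable) [AND] = 0.21 × 0.17 × 0.22 = 0.007854
P(Door loop inoperative) [AND] = 0.007854 × 0.39 × 0.12 = 0.000368
P(Elevator stuck between floors) [OR] = 1 − (1−0.407200) × (1−0.841449) × (1−0.000368) × (1−0.07) = 0.912622
Rounded to 4 decimal places: P(Elevator stuck between floors) ≈ 0.9126.

0.9126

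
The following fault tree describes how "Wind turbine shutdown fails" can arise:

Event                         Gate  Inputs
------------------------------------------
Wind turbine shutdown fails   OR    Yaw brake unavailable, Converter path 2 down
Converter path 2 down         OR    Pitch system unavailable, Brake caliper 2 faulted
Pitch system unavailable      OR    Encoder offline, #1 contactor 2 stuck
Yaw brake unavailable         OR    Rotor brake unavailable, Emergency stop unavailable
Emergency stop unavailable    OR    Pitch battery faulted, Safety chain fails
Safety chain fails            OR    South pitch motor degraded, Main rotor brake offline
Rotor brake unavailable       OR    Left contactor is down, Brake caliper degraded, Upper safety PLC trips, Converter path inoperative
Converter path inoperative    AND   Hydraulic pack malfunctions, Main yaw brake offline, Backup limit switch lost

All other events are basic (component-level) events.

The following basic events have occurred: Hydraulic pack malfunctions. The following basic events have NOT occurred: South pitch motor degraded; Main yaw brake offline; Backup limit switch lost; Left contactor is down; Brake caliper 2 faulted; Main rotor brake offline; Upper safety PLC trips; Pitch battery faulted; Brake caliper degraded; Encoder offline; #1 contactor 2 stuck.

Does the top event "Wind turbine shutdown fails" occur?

Converter path inoperative [AND]: Hydraulic pack malfunctions=occurs, Main yaw brake offline=not, Backup limit switch lost=not → not all inputs occur → does not occur.
Rotor brake unavailable [OR]: Left contactor is down=not, Brake caliper degraded=not, Upper safety PLC trips=not, Converter path inoperative=not → no input occurs → does not occur.
Safety chain fails [OR]: South pitch motor degraded=not, Main rotor brake offline=not → no input occurs → does not occur.
Emergency stop unavailable [OR]: Pitch battery faulted=not, Safety chain fails=not → no input occurs → does not occur.
Yaw brake unavailable [OR]: Rotor brake unavailable=not, Emergency stop unavailable=not → no input occurs → does not occur.
Pitch system unavailable [OR]: Encoder offline=not, #1 contactor 2 stuck=not → no input occurs → does not occur.
Converter path 2 down [OR]: Pitch system unavailable=not, Brake caliper 2 faulted=not → no input occurs → does not occur.
Wind turbine shutdown fails [OR]: Yaw brake unavailable=not, Converter path 2 down=not → no input occurs → does not occur.

No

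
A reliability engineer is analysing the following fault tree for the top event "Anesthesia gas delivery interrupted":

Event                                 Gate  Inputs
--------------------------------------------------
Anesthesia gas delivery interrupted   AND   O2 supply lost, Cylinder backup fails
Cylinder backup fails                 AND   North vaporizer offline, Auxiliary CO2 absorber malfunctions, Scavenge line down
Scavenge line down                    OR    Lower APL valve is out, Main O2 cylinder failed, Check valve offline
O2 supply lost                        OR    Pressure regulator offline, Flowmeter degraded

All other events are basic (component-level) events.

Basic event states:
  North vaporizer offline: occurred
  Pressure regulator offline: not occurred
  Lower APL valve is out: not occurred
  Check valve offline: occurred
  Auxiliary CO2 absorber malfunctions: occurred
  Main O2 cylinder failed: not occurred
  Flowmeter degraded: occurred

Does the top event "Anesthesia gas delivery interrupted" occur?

Yes

O2 supply lost [OR]: Pressure regulator offline=not, Flowmeter degraded=occurs → at least one input occurs → occurs.
Scavenge line down [OR]: Lower APL valve is out=not, Main O2 cylinder failed=not, Check valve offline=occurs → at least one input occurs → occurs.
Cylinder backup fails [AND]: North vaporizer offline=occurs, Auxiliary CO2 absorber malfunctions=occurs, Scavenge line down=occurs → all inputs occur → occurs.
Anesthesia gas delivery interrupted [AND]: O2 supply lost=occurs, Cylinder backup fails=occurs → all inputs occur → occurs.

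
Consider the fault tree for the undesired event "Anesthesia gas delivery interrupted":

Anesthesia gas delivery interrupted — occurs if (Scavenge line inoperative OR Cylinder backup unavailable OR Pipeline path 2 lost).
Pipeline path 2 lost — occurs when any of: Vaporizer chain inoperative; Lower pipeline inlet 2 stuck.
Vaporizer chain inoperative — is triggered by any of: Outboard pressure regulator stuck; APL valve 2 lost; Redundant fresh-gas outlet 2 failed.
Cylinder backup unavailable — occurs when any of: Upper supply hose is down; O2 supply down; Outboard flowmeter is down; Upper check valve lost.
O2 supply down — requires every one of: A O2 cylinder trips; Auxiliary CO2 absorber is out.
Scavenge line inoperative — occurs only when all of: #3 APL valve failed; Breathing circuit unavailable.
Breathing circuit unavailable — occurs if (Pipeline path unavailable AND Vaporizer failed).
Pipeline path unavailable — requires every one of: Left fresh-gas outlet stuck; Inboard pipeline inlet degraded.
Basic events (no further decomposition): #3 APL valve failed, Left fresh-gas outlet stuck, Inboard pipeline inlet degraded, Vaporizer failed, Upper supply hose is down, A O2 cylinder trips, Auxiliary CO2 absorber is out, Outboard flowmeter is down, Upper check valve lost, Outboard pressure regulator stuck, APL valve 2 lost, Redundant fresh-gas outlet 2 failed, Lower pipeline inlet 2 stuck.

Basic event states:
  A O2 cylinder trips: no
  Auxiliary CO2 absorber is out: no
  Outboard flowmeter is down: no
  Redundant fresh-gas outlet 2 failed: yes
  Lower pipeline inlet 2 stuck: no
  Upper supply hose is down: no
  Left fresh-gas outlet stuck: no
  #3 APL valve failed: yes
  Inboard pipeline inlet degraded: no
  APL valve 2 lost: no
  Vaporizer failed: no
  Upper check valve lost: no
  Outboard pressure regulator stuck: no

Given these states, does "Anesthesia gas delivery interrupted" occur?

Yes

Pipeline path unavailable [AND]: Left fresh-gas outlet stuck=not, Inboard pipeline inlet degraded=not → not all inputs occur → does not occur.
Breathing circuit unavailable [AND]: Pipeline path unavailable=not, Vaporizer failed=not → not all inputs occur → does not occur.
Scavenge line inoperative [AND]: #3 APL valve failed=occurs, Breathing circuit unavailable=not → not all inputs occur → does not occur.
O2 supply down [AND]: A O2 cylinder trips=not, Auxiliary CO2 absorber is out=not → not all inputs occur → does not occur.
Cylinder backup unavailable [OR]: Upper supply hose is down=not, O2 supply down=not, Outboard flowmeter is down=not, Upper check valve lost=not → no input occurs → does not occur.
Vaporizer chain inoperative [OR]: Outboard pressure regulator stuck=not, APL valve 2 lost=not, Redundant fresh-gas outlet 2 failed=occurs → at least one input occurs → occurs.
Pipeline path 2 lost [OR]: Vaporizer chain inoperative=occurs, Lower pipeline inlet 2 stuck=not → at least one input occurs → occurs.
Anesthesia gas delivery interrupted [OR]: Scavenge line inoperative=not, Cylinder backup unavailable=not, Pipeline path 2 lost=occurs → at least one input occurs → occurs.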